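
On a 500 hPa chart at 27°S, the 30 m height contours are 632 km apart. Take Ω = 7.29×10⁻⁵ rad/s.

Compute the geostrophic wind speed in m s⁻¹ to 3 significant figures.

7.04 m s⁻¹

Coriolis parameter at 27°S:
f = 2Ω sin φ = 2 × 7.29×10⁻⁵ × sin 27° = 6.62×10⁻⁵ s⁻¹
Height gradient: |∂Z/∂n| = 30 m / 632000 m = 4.75×10⁻⁵
On a pressure surface, geostrophic balance gives V_g = (g/f)|∂Z/∂n|:
V_g = 9.81 × 4.75×10⁻⁵ / 6.62×10⁻⁵ = 7.04 m/s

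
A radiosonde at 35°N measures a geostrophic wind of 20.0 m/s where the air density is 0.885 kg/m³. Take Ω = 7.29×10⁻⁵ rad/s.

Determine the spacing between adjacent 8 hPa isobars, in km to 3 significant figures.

540 km

Coriolis parameter at 35°N:
f = 2Ω sin φ = 2 × 7.29×10⁻⁵ × sin 35° = 8.36×10⁻⁵ s⁻¹
Geostrophic balance rearranged: |∂P/∂n| = f ρ V_g
|∂P/∂n| = 8.36×10⁻⁵ × 0.885 × 20.0 = 1.48×10⁻³ Pa/m
Isobar spacing: Δn = ΔP/|∂P/∂n| = 800 Pa / 1.48×10⁻³ Pa/m = 540465 m ≈ 540 km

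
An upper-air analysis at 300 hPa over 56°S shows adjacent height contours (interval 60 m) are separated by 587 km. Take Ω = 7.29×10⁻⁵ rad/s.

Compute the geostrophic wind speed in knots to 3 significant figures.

16.1 knots

Coriolis parameter at 56°S:
f = 2Ω sin φ = 2 × 7.29×10⁻⁵ × sin 56° = 1.21×10⁻⁴ s⁻¹
Height gradient: |∂Z/∂n| = 60 m / 587000 m = 1.02×10⁻⁴
On a pressure surface, geostrophic balance gives V_g = (g/f)|∂Z/∂n|:
V_g = 9.81 × 1.02×10⁻⁴ / 1.21×10⁻⁴ = 8.30 m/s
Converting: 8.30 m/s × 1.944 = 16.1 knots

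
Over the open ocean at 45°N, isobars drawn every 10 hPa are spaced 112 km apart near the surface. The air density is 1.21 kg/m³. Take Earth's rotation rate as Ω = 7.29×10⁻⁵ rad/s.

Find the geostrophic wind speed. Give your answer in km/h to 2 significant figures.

Coriolis parameter at 45°N:
f = 2Ω sin φ = 2 × 7.29×10⁻⁵ × sin 45° = 1.03×10⁻⁴ s⁻¹
Pressure gradient: |∂P/∂n| = 1000 Pa / 112000 m = 8.93×10⁻³ Pa/m
Geostrophic balance (pressure-gradient force = Coriolis force):
V_g = (1/(fρ)) |∂P/∂n| = 8.93×10⁻³ / (1.03×10⁻⁴ × 1.21) = 71.6 m/s
Converting: 71.6 m/s × 3.6 = 260 km/h

260 km/h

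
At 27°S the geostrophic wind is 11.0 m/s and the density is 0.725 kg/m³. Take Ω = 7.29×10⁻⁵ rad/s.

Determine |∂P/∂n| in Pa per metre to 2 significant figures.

Coriolis parameter at 27°S:
f = 2Ω sin φ = 2 × 7.29×10⁻⁵ × sin 27° = 6.62×10⁻⁵ s⁻¹
Geostrophic balance rearranged: |∂P/∂n| = f ρ V_g
|∂P/∂n| = 6.62×10⁻⁵ × 0.725 × 11.0 = 5.28×10⁻⁴ Pa/m

5.3×10⁻⁴ Pa/m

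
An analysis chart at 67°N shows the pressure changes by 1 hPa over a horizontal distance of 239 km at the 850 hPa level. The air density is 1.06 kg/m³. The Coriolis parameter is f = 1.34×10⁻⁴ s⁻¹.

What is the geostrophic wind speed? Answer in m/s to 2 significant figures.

2.9 m/s

Pressure gradient: |∂P/∂n| = 100 Pa / 239000 m = 4.18×10⁻⁴ Pa/m
Geostrophic balance (pressure-gradient force = Coriolis force):
V_g = (1/(fρ)) |∂P/∂n| = 4.18×10⁻⁴ / (1.34×10⁻⁴ × 1.06) = 2.95 m/s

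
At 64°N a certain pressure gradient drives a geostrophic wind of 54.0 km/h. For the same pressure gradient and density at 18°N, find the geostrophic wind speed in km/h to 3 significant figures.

157 km/h

With the same pressure gradient and density, V_g ∝ 1/f ∝ 1/sin φ.
V₂ = V₁ · sin φ₁ / sin φ₂ = 54.0 × sin 64° / sin 18°
V₂ = 54.0 × 0.8988/0.3090 = 157 km/h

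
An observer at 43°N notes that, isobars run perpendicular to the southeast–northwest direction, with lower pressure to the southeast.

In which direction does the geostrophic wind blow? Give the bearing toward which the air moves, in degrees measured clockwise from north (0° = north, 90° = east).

The pressure-gradient force points toward the southeast (bearing 135°).
Geostrophic balance: in the Northern Hemisphere the Coriolis force deflects motion to the right, so the geostrophic wind blows 90° to the right of the pressure-gradient force (low pressure on the left).
Rotating 135° by 90° clockwise gives 225° — the wind blows toward the southwest.

225°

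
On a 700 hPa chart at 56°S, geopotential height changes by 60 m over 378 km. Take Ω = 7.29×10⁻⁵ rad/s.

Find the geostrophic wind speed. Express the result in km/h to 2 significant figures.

Coriolis parameter at 56°S:
f = 2Ω sin φ = 2 × 7.29×10⁻⁵ × sin 56° = 1.21×10⁻⁴ s⁻¹
Height gradient: |∂Z/∂n| = 60 m / 378000 m = 1.59×10⁻⁴
On a pressure surface, geostrophic balance gives V_g = (g/f)|∂Z/∂n|:
V_g = 9.81 × 1.59×10⁻⁴ / 1.21×10⁻⁴ = 12.9 m/s
Converting: 12.9 m/s × 3.6 = 46 km/h

46 km/h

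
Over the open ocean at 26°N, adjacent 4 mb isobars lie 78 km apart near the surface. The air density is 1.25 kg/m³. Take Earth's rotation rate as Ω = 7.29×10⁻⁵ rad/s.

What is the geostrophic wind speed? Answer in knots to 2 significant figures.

Coriolis parameter at 26°N:
f = 2Ω sin φ = 2 × 7.29×10⁻⁵ × sin 26° = 6.39×10⁻⁵ s⁻¹
Pressure gradient: |∂P/∂n| = 400 Pa / 78000 m = 5.13×10⁻³ Pa/m
Geostrophic balance (pressure-gradient force = Coriolis force):
V_g = (1/(fρ)) |∂P/∂n| = 5.13×10⁻³ / (6.39×10⁻⁵ × 1.25) = 64.2 m/s
Converting: 64.2 m/s × 1.944 = 120 knots

120 knots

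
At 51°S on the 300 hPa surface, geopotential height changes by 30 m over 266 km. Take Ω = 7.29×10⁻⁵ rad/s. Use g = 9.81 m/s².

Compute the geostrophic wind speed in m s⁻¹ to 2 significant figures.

9.8 m s⁻¹

Coriolis parameter at 51°S:
f = 2Ω sin φ = 2 × 7.29×10⁻⁵ × sin 51° = 1.13×10⁻⁴ s⁻¹
Height gradient: |∂Z/∂n| = 30 m / 266000 m = 1.13×10⁻⁴
On a pressure surface, geostrophic balance gives V_g = (g/f)|∂Z/∂n|:
V_g = 9.81 × 1.13×10⁻⁴ / 1.13×10⁻⁴ = 9.76 m/s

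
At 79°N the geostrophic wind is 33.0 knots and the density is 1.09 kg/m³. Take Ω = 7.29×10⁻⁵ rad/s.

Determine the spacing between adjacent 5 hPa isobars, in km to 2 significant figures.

Coriolis parameter at 79°N:
f = 2Ω sin φ = 2 × 7.29×10⁻⁵ × sin 79° = 1.43×10⁻⁴ s⁻¹
Wind speed in SI: 33.0 knots = 17.0 m/s
Geostrophic balance rearranged: |∂P/∂n| = f ρ V_g
|∂P/∂n| = 1.43×10⁻⁴ × 1.09 × 17.0 = 2.65×10⁻³ Pa/m
Isobar spacing: Δn = ΔP/|∂P/∂n| = 500 Pa / 2.65×10⁻³ Pa/m = 188794 m ≈ 190 km

190 km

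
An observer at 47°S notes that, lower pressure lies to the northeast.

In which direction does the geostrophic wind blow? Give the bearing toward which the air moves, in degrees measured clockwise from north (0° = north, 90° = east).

The pressure-gradient force points toward the northeast (bearing 045°).
Geostrophic balance: in the Southern Hemisphere the Coriolis force deflects motion to the left, so the geostrophic wind blows 90° to the left of the pressure-gradient force (low pressure on the right).
Rotating 045° by 90° counterclockwise gives 315° — the wind blows toward the northwest.

315°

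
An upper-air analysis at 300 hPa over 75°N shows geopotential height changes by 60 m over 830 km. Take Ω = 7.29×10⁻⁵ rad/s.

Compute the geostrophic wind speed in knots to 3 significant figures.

Coriolis parameter at 75°N:
f = 2Ω sin φ = 2 × 7.29×10⁻⁵ × sin 75° = 1.41×10⁻⁴ s⁻¹
Height gradient: |∂Z/∂n| = 60 m / 830000 m = 7.23×10⁻⁵
On a pressure surface, geostrophic balance gives V_g = (g/f)|∂Z/∂n|:
V_g = 9.81 × 7.23×10⁻⁵ / 1.41×10⁻⁴ = 5.04 m/s
Converting: 5.04 m/s × 1.944 = 9.79 knots

9.79 knots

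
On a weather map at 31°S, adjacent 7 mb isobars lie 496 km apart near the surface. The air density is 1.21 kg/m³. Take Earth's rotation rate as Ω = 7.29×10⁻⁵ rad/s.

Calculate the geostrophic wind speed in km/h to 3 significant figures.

Coriolis parameter at 31°S:
f = 2Ω sin φ = 2 × 7.29×10⁻⁵ × sin 31° = 7.51×10⁻⁵ s⁻¹
Pressure gradient: |∂P/∂n| = 700 Pa / 496000 m = 1.41×10⁻³ Pa/m
Geostrophic balance (pressure-gradient force = Coriolis force):
V_g = (1/(fρ)) |∂P/∂n| = 1.41×10⁻³ / (7.51×10⁻⁵ × 1.21) = 15.5 m/s
Converting: 15.5 m/s × 3.6 = 55.9 km/h

55.9 km/h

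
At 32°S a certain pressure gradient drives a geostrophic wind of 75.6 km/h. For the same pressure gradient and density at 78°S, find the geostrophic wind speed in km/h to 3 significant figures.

41.0 km/h

With the same pressure gradient and density, V_g ∝ 1/f ∝ 1/sin φ.
V₂ = V₁ · sin φ₁ / sin φ₂ = 75.6 × sin 32° / sin 78°
V₂ = 75.6 × 0.5299/0.9781 = 41.0 km/h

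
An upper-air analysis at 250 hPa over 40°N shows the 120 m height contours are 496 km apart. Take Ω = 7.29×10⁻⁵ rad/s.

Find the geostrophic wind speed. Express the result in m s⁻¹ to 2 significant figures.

25 m s⁻¹

Coriolis parameter at 40°N:
f = 2Ω sin φ = 2 × 7.29×10⁻⁵ × sin 40° = 9.37×10⁻⁵ s⁻¹
Height gradient: |∂Z/∂n| = 120 m / 496000 m = 2.42×10⁻⁴
On a pressure surface, geostrophic balance gives V_g = (g/f)|∂Z/∂n|:
V_g = 9.81 × 2.42×10⁻⁴ / 9.37×10⁻⁵ = 25.3 m/s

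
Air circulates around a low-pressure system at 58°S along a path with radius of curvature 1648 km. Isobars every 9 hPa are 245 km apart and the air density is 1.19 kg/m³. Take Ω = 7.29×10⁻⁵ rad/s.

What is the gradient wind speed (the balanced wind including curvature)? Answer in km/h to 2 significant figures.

81 km/h

Coriolis parameter at 58°S:
f = 2Ω sin φ = 2 × 7.29×10⁻⁵ × sin 58° = 1.24×10⁻⁴ s⁻¹
Pressure gradient: |∂P/∂n| = 900 Pa / 245000 m = 3.67×10⁻³ Pa/m
Geostrophic speed: V_g = |∂P/∂n|/(fρ) = 3.67×10⁻³/(1.24×10⁻⁴ × 1.19) = 25.0 m/s
Around a low, centrifugal force acts outward with Coriolis, so pressure-gradient force balances both:
(1/ρ)|∂P/∂n| = fV + V²/R  →  V² + fR·V − fR·V_g = 0
With fR = 1.24×10⁻⁴ × 1648×10³ m = 204 m/s:
V = [−fR + √((fR)² + 4 fR V_g)]/2 = [−204 + √(204² + 4×204×25)]/2 = 22.5 m/s
Subgeostrophic (V < V_g = 25 m/s), as expected around a low.
Converting: 22.5 m/s × 3.6 = 81 km/h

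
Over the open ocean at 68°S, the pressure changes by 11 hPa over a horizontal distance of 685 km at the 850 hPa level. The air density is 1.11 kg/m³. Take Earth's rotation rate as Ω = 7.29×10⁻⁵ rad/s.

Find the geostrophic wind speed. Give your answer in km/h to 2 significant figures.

39 km/h

Coriolis parameter at 68°S:
f = 2Ω sin φ = 2 × 7.29×10⁻⁵ × sin 68° = 1.35×10⁻⁴ s⁻¹
Pressure gradient: |∂P/∂n| = 1100 Pa / 685000 m = 1.61×10⁻³ Pa/m
Geostrophic balance (pressure-gradient force = Coriolis force):
V_g = (1/(fρ)) |∂P/∂n| = 1.61×10⁻³ / (1.35×10⁻⁴ × 1.11) = 10.7 m/s
Converting: 10.7 m/s × 3.6 = 39 km/h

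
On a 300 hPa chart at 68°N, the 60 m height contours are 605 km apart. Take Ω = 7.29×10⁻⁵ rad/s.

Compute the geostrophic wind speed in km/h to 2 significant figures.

Coriolis parameter at 68°N:
f = 2Ω sin φ = 2 × 7.29×10⁻⁵ × sin 68° = 1.35×10⁻⁴ s⁻¹
Height gradient: |∂Z/∂n| = 60 m / 605000 m = 9.92×10⁻⁵
On a pressure surface, geostrophic balance gives V_g = (g/f)|∂Z/∂n|:
V_g = 9.81 × 9.92×10⁻⁵ / 1.35×10⁻⁴ = 7.20 m/s
Converting: 7.20 m/s × 3.6 = 26 km/h

26 km/h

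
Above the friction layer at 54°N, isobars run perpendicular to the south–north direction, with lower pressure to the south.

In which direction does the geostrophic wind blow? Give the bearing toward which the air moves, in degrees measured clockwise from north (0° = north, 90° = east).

270°

The pressure-gradient force points toward the south (bearing 180°).
Geostrophic balance: in the Northern Hemisphere the Coriolis force deflects motion to the right, so the geostrophic wind blows 90° to the right of the pressure-gradient force (low pressure on the left).
Rotating 180° by 90° clockwise gives 270° — the wind blows toward the west.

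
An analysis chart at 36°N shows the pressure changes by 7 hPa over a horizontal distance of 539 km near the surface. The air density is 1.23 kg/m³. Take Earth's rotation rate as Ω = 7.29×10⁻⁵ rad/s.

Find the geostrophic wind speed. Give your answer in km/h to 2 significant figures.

44 km/h

Coriolis parameter at 36°N:
f = 2Ω sin φ = 2 × 7.29×10⁻⁵ × sin 36° = 8.57×10⁻⁵ s⁻¹
Pressure gradient: |∂P/∂n| = 700 Pa / 539000 m = 1.30×10⁻³ Pa/m
Geostrophic balance (pressure-gradient force = Coriolis force):
V_g = (1/(fρ)) |∂P/∂n| = 1.30×10⁻³ / (8.57×10⁻⁵ × 1.23) = 12.3 m/s
Converting: 12.3 m/s × 3.6 = 44 km/h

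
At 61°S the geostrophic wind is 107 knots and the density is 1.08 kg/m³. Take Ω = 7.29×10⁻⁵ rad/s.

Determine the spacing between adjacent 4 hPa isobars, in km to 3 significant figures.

52.8 km

Coriolis parameter at 61°S:
f = 2Ω sin φ = 2 × 7.29×10⁻⁵ × sin 61° = 1.28×10⁻⁴ s⁻¹
Wind speed in SI: 107 knots = 55.0 m/s
Geostrophic balance rearranged: |∂P/∂n| = f ρ V_g
|∂P/∂n| = 1.28×10⁻⁴ × 1.08 × 55.0 = 7.58×10⁻³ Pa/m
Isobar spacing: Δn = ΔP/|∂P/∂n| = 400 Pa / 7.58×10⁻³ Pa/m = 52764 m ≈ 52.8 km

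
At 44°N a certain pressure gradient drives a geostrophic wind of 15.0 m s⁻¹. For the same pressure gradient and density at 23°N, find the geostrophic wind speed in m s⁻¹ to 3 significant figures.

26.7 m s⁻¹

With the same pressure gradient and density, V_g ∝ 1/f ∝ 1/sin φ.
V₂ = V₁ · sin φ₁ / sin φ₂ = 15.0 × sin 44° / sin 23°
V₂ = 15.0 × 0.6947/0.3907 = 26.7 m s⁻¹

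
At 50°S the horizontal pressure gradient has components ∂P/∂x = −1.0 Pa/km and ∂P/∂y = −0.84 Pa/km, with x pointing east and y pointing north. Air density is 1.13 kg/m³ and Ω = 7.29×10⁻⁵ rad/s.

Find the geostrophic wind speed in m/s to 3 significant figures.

10.3 m/s

Coriolis parameter at 50°S:
f = 2Ω sin φ = 2 × 7.29×10⁻⁵ × sin 50° = 1.12×10⁻⁴ s⁻¹
In the Southern Hemisphere f is negative: f = −1.12×10⁻⁴ s⁻¹.
Component geostrophic relations (x east, y north):
u_g = −(1/(fρ)) ∂P/∂y,  v_g = (1/(fρ)) ∂P/∂x
u_g = −(−0.84×10⁻³)/(−1.12×10⁻⁴ × 1.13) = −6.66 m/s;  v_g = (−1.0×10⁻³)/(−1.12×10⁻⁴ × 1.13) = 7.92 m/s
|V_g| = √(u_g² + v_g²) = 10.3 m/s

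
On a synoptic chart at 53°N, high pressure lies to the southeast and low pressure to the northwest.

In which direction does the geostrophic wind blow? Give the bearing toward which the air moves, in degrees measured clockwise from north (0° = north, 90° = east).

The pressure-gradient force points toward the northwest (bearing 315°).
Geostrophic balance: in the Northern Hemisphere the Coriolis force deflects motion to the right, so the geostrophic wind blows 90° to the right of the pressure-gradient force (low pressure on the left).
Rotating 315° by 90° clockwise gives 045° — the wind blows toward the northeast.

045°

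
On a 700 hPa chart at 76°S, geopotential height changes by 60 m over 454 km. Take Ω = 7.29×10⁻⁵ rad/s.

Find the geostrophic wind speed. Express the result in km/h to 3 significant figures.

33.0 km/h

Coriolis parameter at 76°S:
f = 2Ω sin φ = 2 × 7.29×10⁻⁵ × sin 76° = 1.41×10⁻⁴ s⁻¹
Height gradient: |∂Z/∂n| = 60 m / 454000 m = 1.32×10⁻⁴
On a pressure surface, geostrophic balance gives V_g = (g/f)|∂Z/∂n|:
V_g = 9.81 × 1.32×10⁻⁴ / 1.41×10⁻⁴ = 9.16 m/s
Converting: 9.16 m/s × 3.6 = 33.0 km/h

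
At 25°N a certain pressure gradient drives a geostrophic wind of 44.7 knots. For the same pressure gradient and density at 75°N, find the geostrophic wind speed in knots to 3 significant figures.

With the same pressure gradient and density, V_g ∝ 1/f ∝ 1/sin φ.
V₂ = V₁ · sin φ₁ / sin φ₂ = 44.7 × sin 25° / sin 75°
V₂ = 44.7 × 0.4226/0.9659 = 19.6 knots

19.6 knots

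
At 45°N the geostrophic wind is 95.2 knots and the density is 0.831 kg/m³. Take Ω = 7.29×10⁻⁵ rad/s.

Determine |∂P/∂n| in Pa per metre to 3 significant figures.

4.20×10⁻³ Pa/m

Coriolis parameter at 45°N:
f = 2Ω sin φ = 2 × 7.29×10⁻⁵ × sin 45° = 1.03×10⁻⁴ s⁻¹
Wind speed in SI: 95.2 knots = 49.0 m/s
Geostrophic balance rearranged: |∂P/∂n| = f ρ V_g
|∂P/∂n| = 1.03×10⁻⁴ × 0.831 × 49.0 = 4.20×10⁻³ Pa/m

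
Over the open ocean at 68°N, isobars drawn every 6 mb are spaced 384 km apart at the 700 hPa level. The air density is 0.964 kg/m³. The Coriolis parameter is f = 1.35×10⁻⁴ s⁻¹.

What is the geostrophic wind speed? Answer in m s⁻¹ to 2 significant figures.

12 m s⁻¹

Pressure gradient: |∂P/∂n| = 600 Pa / 384000 m = 1.56×10⁻³ Pa/m
Geostrophic balance (pressure-gradient force = Coriolis force):
V_g = (1/(fρ)) |∂P/∂n| = 1.56×10⁻³ / (1.35×10⁻⁴ × 0.964) = 12.0 m/s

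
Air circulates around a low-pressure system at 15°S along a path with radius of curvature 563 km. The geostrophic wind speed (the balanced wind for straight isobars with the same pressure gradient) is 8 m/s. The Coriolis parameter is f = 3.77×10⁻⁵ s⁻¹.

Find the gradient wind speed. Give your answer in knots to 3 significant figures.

12.0 knots

Around a low, centrifugal force acts outward with Coriolis, so pressure-gradient force balances both:
(1/ρ)|∂P/∂n| = fV + V²/R  →  V² + fR·V − fR·V_g = 0
With fR = 3.77×10⁻⁵ × 563×10³ m = 21.2 m/s:
V = [−fR + √((fR)² + 4 fR V_g)]/2 = [−21.2 + √(21.2² + 4×21.2×8)]/2 = 6.19 m/s
Subgeostrophic (V < V_g = 8 m/s), as expected around a low.
Converting: 6.19 m/s × 1.944 = 12.0 knots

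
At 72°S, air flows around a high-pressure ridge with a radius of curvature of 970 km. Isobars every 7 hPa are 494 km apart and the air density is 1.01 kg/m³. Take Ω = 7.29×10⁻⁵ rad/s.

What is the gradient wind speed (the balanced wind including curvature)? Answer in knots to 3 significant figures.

21.4 knots

Coriolis parameter at 72°S:
f = 2Ω sin φ = 2 × 7.29×10⁻⁵ × sin 72° = 1.39×10⁻⁴ s⁻¹
Pressure gradient: |∂P/∂n| = 700 Pa / 494000 m = 1.42×10⁻³ Pa/m
Geostrophic speed: V_g = |∂P/∂n|/(fρ) = 1.42×10⁻³/(1.39×10⁻⁴ × 1.01) = 10.1 m/s
Around a high, pressure-gradient force acts outward with centrifugal, so Coriolis balances both:
fV = (1/ρ)|∂P/∂n| + V²/R  →  V² − fR·V + fR·V_g = 0
With fR = 1.39×10⁻⁴ × 970×10³ m = 135 m/s:
V = [fR − √((fR)² − 4 fR V_g)]/2 = [135 − √(135² − 4×135×10.1)]/2 = 11 m/s
Supergeostrophic (V > V_g = 10.1 m/s), as expected around a high.
Converting: 11 m/s × 1.944 = 21.4 knots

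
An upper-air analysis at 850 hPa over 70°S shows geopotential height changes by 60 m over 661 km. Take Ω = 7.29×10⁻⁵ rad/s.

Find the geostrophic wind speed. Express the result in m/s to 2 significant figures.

6.5 m/s

Coriolis parameter at 70°S:
f = 2Ω sin φ = 2 × 7.29×10⁻⁵ × sin 70° = 1.37×10⁻⁴ s⁻¹
Height gradient: |∂Z/∂n| = 60 m / 661000 m = 9.08×10⁻⁵
On a pressure surface, geostrophic balance gives V_g = (g/f)|∂Z/∂n|:
V_g = 9.81 × 9.08×10⁻⁵ / 1.37×10⁻⁴ = 6.50 m/s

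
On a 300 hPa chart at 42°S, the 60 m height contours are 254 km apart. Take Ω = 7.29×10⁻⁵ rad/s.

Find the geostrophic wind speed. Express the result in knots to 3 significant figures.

Coriolis parameter at 42°S:
f = 2Ω sin φ = 2 × 7.29×10⁻⁵ × sin 42° = 9.76×10⁻⁵ s⁻¹
Height gradient: |∂Z/∂n| = 60 m / 254000 m = 2.36×10⁻⁴
On a pressure surface, geostrophic balance gives V_g = (g/f)|∂Z/∂n|:
V_g = 9.81 × 2.36×10⁻⁴ / 9.76×10⁻⁵ = 23.8 m/s
Converting: 23.8 m/s × 1.944 = 46.2 knots

46.2 knots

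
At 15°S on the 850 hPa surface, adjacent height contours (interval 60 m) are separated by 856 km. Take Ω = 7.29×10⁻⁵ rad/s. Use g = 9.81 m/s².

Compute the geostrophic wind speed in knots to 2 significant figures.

35 knots

Coriolis parameter at 15°S:
f = 2Ω sin φ = 2 × 7.29×10⁻⁵ × sin 15° = 3.77×10⁻⁵ s⁻¹
Height gradient: |∂Z/∂n| = 60 m / 856000 m = 7.01×10⁻⁵
On a pressure surface, geostrophic balance gives V_g = (g/f)|∂Z/∂n|:
V_g = 9.81 × 7.01×10⁻⁵ / 3.77×10⁻⁵ = 18.2 m/s
Converting: 18.2 m/s × 1.944 = 35 knots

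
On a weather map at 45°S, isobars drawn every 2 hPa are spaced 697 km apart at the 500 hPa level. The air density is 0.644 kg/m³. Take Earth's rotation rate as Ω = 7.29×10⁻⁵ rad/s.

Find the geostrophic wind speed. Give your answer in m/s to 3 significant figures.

Coriolis parameter at 45°S:
f = 2Ω sin φ = 2 × 7.29×10⁻⁵ × sin 45° = 1.03×10⁻⁴ s⁻¹
Pressure gradient: |∂P/∂n| = 200 Pa / 697000 m = 2.87×10⁻⁴ Pa/m
Geostrophic balance (pressure-gradient force = Coriolis force):
V_g = (1/(fρ)) |∂P/∂n| = 2.87×10⁻⁴ / (1.03×10⁻⁴ × 0.644) = 4.32 m/s

4.32 m/s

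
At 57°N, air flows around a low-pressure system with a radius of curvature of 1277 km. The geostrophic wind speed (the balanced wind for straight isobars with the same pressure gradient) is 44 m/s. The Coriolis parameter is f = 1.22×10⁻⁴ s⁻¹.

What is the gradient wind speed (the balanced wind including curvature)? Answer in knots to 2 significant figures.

Around a low, centrifugal force acts outward with Coriolis, so pressure-gradient force balances both:
(1/ρ)|∂P/∂n| = fV + V²/R  →  V² + fR·V − fR·V_g = 0
With fR = 1.22×10⁻⁴ × 1277×10³ m = 156 m/s:
V = [−fR + √((fR)² + 4 fR V_g)]/2 = [−156 + √(156² + 4×156×44)]/2 = 35.8 m/s
Subgeostrophic (V < V_g = 44 m/s), as expected around a low.
Converting: 35.8 m/s × 1.944 = 70 knots

70 knots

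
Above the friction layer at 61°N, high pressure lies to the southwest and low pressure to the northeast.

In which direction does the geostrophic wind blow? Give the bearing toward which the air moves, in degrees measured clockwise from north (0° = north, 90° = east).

135°

The pressure-gradient force points toward the northeast (bearing 045°).
Geostrophic balance: in the Northern Hemisphere the Coriolis force deflects motion to the right, so the geostrophic wind blows 90° to the right of the pressure-gradient force (low pressure on the left).
Rotating 045° by 90° clockwise gives 135° — the wind blows toward the southeast.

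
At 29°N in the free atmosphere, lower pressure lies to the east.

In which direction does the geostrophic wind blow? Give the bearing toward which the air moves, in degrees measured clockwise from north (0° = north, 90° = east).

The pressure-gradient force points toward the east (bearing 090°).
Geostrophic balance: in the Northern Hemisphere the Coriolis force deflects motion to the right, so the geostrophic wind blows 90° to the right of the pressure-gradient force (low pressure on the left).
Rotating 090° by 90° clockwise gives 180° — the wind blows toward the south.

180°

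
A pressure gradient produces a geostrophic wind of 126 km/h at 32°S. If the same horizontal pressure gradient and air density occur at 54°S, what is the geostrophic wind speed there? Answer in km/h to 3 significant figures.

With the same pressure gradient and density, V_g ∝ 1/f ∝ 1/sin φ.
V₂ = V₁ · sin φ₁ / sin φ₂ = 126 × sin 32° / sin 54°
V₂ = 126 × 0.5299/0.8090 = 82.5 km/h

82.5 km/h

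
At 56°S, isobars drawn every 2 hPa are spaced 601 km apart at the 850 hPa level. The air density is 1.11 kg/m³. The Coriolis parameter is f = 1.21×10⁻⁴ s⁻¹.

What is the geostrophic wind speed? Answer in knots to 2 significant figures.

4.8 knots

Pressure gradient: |∂P/∂n| = 200 Pa / 601000 m = 3.33×10⁻⁴ Pa/m
Geostrophic balance (pressure-gradient force = Coriolis force):
V_g = (1/(fρ)) |∂P/∂n| = 3.33×10⁻⁴ / (1.21×10⁻⁴ × 1.11) = 2.48 m/s
Converting: 2.48 m/s × 1.944 = 4.8 knots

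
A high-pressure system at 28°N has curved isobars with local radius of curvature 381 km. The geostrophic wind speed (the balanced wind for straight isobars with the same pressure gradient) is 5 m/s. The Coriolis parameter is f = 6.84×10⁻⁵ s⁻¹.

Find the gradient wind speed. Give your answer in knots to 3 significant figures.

13.1 knots

Around a high, pressure-gradient force acts outward with centrifugal, so Coriolis balances both:
fV = (1/ρ)|∂P/∂n| + V²/R  →  V² − fR·V + fR·V_g = 0
With fR = 6.84×10⁻⁵ × 381×10³ m = 26.1 m/s:
V = [fR − √((fR)² − 4 fR V_g)]/2 = [26.1 − √(26.1² − 4×26.1×5)]/2 = 6.75 m/s
Supergeostrophic (V > V_g = 5 m/s), as expected around a high.
Converting: 6.75 m/s × 1.944 = 13.1 knots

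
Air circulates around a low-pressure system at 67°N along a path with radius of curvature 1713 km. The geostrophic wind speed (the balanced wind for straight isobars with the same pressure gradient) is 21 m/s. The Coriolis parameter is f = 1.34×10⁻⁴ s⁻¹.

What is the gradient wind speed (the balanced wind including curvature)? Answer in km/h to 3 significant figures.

Around a low, centrifugal force acts outward with Coriolis, so pressure-gradient force balances both:
(1/ρ)|∂P/∂n| = fV + V²/R  →  V² + fR·V − fR·V_g = 0
With fR = 1.34×10⁻⁴ × 1713×10³ m = 230 m/s:
V = [−fR + √((fR)² + 4 fR V_g)]/2 = [−230 + √(230² + 4×230×21)]/2 = 19.4 m/s
Subgeostrophic (V < V_g = 21 m/s), as expected around a low.
Converting: 19.4 m/s × 3.6 = 69.7 km/h

69.7 km/h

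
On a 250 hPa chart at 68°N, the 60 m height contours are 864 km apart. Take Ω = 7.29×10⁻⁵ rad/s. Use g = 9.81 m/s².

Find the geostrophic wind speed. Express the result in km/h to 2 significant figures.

18 km/h

Coriolis parameter at 68°N:
f = 2Ω sin φ = 2 × 7.29×10⁻⁵ × sin 68° = 1.35×10⁻⁴ s⁻¹
Height gradient: |∂Z/∂n| = 60 m / 864000 m = 6.94×10⁻⁵
On a pressure surface, geostrophic balance gives V_g = (g/f)|∂Z/∂n|:
V_g = 9.81 × 6.94×10⁻⁵ / 1.35×10⁻⁴ = 5.04 m/s
Converting: 5.04 m/s × 3.6 = 18 km/h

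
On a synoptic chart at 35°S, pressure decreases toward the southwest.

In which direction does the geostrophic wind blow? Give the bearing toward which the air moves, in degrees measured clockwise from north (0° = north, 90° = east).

The pressure-gradient force points toward the southwest (bearing 225°).
Geostrophic balance: in the Southern Hemisphere the Coriolis force deflects motion to the left, so the geostrophic wind blows 90° to the left of the pressure-gradient force (low pressure on the right).
Rotating 225° by 90° counterclockwise gives 135° — the wind blows toward the southeast.

135°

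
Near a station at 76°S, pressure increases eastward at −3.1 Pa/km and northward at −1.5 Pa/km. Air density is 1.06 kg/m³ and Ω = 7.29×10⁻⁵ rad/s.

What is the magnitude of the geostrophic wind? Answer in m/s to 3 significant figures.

23.0 m/s

Coriolis parameter at 76°S:
f = 2Ω sin φ = 2 × 7.29×10⁻⁵ × sin 76° = 1.41×10⁻⁴ s⁻¹
In the Southern Hemisphere f is negative: f = −1.41×10⁻⁴ s⁻¹.
Component geostrophic relations (x east, y north):
u_g = −(1/(fρ)) ∂P/∂y,  v_g = (1/(fρ)) ∂P/∂x
u_g = −(−1.5×10⁻³)/(−1.41×10⁻⁴ × 1.06) = −10.0 m/s;  v_g = (−3.1×10⁻³)/(−1.41×10⁻⁴ × 1.06) = 20.7 m/s
|V_g| = √(u_g² + v_g²) = 23.0 m/s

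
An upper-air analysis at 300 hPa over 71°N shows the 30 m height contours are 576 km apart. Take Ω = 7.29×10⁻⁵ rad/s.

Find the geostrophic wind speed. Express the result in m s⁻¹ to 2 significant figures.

3.7 m s⁻¹

Coriolis parameter at 71°N:
f = 2Ω sin φ = 2 × 7.29×10⁻⁵ × sin 71° = 1.38×10⁻⁴ s⁻¹
Height gradient: |∂Z/∂n| = 30 m / 576000 m = 5.21×10⁻⁵
On a pressure surface, geostrophic balance gives V_g = (g/f)|∂Z/∂n|:
V_g = 9.81 × 5.21×10⁻⁵ / 1.38×10⁻⁴ = 3.71 m/s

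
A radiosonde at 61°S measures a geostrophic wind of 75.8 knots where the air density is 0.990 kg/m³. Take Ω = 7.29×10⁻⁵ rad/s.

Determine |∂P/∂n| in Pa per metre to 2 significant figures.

Coriolis parameter at 61°S:
f = 2Ω sin φ = 2 × 7.29×10⁻⁵ × sin 61° = 1.28×10⁻⁴ s⁻¹
Wind speed in SI: 75.8 knots = 39.0 m/s
Geostrophic balance rearranged: |∂P/∂n| = f ρ V_g
|∂P/∂n| = 1.28×10⁻⁴ × 0.990 × 39.0 = 4.92×10⁻³ Pa/m

4.9×10⁻³ Pa/m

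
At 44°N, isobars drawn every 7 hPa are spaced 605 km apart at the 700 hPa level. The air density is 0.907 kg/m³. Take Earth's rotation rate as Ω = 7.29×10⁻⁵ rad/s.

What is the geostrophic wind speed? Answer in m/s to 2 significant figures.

13 m/s

Coriolis parameter at 44°N:
f = 2Ω sin φ = 2 × 7.29×10⁻⁵ × sin 44° = 1.01×10⁻⁴ s⁻¹
Pressure gradient: |∂P/∂n| = 700 Pa / 605000 m = 1.16×10⁻³ Pa/m
Geostrophic balance (pressure-gradient force = Coriolis force):
V_g = (1/(fρ)) |∂P/∂n| = 1.16×10⁻³ / (1.01×10⁻⁴ × 0.907) = 12.6 m/s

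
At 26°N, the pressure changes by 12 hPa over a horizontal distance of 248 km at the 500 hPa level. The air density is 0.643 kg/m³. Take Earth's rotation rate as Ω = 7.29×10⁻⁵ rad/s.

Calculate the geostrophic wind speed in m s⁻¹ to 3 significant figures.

118 m s⁻¹

Coriolis parameter at 26°N:
f = 2Ω sin φ = 2 × 7.29×10⁻⁵ × sin 26° = 6.39×10⁻⁵ s⁻¹
Pressure gradient: |∂P/∂n| = 1200 Pa / 248000 m = 4.84×10⁻³ Pa/m
Geostrophic balance (pressure-gradient force = Coriolis force):
V_g = (1/(fρ)) |∂P/∂n| = 4.84×10⁻³ / (6.39×10⁻⁵ × 0.643) = 118 m/s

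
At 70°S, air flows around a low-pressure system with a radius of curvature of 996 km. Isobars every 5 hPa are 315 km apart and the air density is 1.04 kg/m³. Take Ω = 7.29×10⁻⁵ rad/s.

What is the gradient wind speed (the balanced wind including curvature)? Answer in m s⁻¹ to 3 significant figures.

Coriolis parameter at 70°S:
f = 2Ω sin φ = 2 × 7.29×10⁻⁵ × sin 70° = 1.37×10⁻⁴ s⁻¹
Pressure gradient: |∂P/∂n| = 500 Pa / 315000 m = 1.59×10⁻³ Pa/m
Geostrophic speed: V_g = |∂P/∂n|/(fρ) = 1.59×10⁻³/(1.37×10⁻⁴ × 1.04) = 11.1 m/s
Around a low, centrifugal force acts outward with Coriolis, so pressure-gradient force balances both:
(1/ρ)|∂P/∂n| = fV + V²/R  →  V² + fR·V − fR·V_g = 0
With fR = 1.37×10⁻⁴ × 996×10³ m = 136 m/s:
V = [−fR + √((fR)² + 4 fR V_g)]/2 = [−136 + √(136² + 4×136×11.1)]/2 = 10.4 m/s
Subgeostrophic (V < V_g = 11.1 m/s), as expected around a low.

10.4 m s⁻¹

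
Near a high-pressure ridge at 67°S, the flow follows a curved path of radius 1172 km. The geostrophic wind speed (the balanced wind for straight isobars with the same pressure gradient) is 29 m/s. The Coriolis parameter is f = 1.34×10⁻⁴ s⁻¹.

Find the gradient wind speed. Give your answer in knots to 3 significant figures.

74.6 knots

Around a high, pressure-gradient force acts outward with centrifugal, so Coriolis balances both:
fV = (1/ρ)|∂P/∂n| + V²/R  →  V² − fR·V + fR·V_g = 0
With fR = 1.34×10⁻⁴ × 1172×10³ m = 157 m/s:
V = [fR − √((fR)² − 4 fR V_g)]/2 = [157 − √(157² − 4×157×29)]/2 = 38.4 m/s
Supergeostrophic (V > V_g = 29 m/s), as expected around a high.
Converting: 38.4 m/s × 1.944 = 74.6 knots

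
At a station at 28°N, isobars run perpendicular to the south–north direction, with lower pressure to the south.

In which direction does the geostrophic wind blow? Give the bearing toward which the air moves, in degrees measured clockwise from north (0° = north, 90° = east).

270°

The pressure-gradient force points toward the south (bearing 180°).
Geostrophic balance: in the Northern Hemisphere the Coriolis force deflects motion to the right, so the geostrophic wind blows 90° to the right of the pressure-gradient force (low pressure on the left).
Rotating 180° by 90° clockwise gives 270° — the wind blows toward the west.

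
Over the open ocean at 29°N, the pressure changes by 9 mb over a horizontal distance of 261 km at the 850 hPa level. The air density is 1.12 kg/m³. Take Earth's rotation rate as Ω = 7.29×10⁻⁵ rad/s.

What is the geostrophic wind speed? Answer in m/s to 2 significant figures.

44 m/s

Coriolis parameter at 29°N:
f = 2Ω sin φ = 2 × 7.29×10⁻⁵ × sin 29° = 7.07×10⁻⁵ s⁻¹
Pressure gradient: |∂P/∂n| = 900 Pa / 261000 m = 3.45×10⁻³ Pa/m
Geostrophic balance (pressure-gradient force = Coriolis force):
V_g = (1/(fρ)) |∂P/∂n| = 3.45×10⁻³ / (7.07×10⁻⁵ × 1.12) = 43.6 m/s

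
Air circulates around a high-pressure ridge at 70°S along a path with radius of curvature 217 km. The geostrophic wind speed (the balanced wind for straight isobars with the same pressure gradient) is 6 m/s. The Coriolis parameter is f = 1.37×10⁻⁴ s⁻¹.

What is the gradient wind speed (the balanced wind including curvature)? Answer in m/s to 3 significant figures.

Around a high, pressure-gradient force acts outward with centrifugal, so Coriolis balances both:
fV = (1/ρ)|∂P/∂n| + V²/R  →  V² − fR·V + fR·V_g = 0
With fR = 1.37×10⁻⁴ × 217×10³ m = 29.7 m/s:
V = [fR − √((fR)² − 4 fR V_g)]/2 = [29.7 − √(29.7² − 4×29.7×6)]/2 = 8.34 m/s
Supergeostrophic (V > V_g = 6 m/s), as expected around a high.

8.34 m/s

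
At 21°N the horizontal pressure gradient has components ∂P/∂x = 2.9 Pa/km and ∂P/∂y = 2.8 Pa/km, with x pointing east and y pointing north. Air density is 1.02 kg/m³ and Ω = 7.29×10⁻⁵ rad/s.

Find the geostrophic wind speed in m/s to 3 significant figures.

Coriolis parameter at 21°N:
f = 2Ω sin φ = 2 × 7.29×10⁻⁵ × sin 21° = 5.23×10⁻⁵ s⁻¹
Component geostrophic relations (x east, y north):
u_g = −(1/(fρ)) ∂P/∂y,  v_g = (1/(fρ)) ∂P/∂x
u_g = −(2.8×10⁻³)/(5.23×10⁻⁵ × 1.02) = −52.5 m/s;  v_g = (2.9×10⁻³)/(5.23×10⁻⁵ × 1.02) = 54.4 m/s
|V_g| = √(u_g² + v_g²) = 75.6 m/s

75.6 m/s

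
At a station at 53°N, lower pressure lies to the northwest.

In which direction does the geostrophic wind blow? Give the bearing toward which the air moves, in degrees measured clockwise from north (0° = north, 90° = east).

045°

The pressure-gradient force points toward the northwest (bearing 315°).
Geostrophic balance: in the Northern Hemisphere the Coriolis force deflects motion to the right, so the geostrophic wind blows 90° to the right of the pressure-gradient force (low pressure on the left).
Rotating 315° by 90° clockwise gives 045° — the wind blows toward the northeast.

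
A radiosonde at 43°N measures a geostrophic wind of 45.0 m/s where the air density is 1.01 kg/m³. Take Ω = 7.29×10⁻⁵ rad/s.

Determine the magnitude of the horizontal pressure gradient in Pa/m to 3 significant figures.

Coriolis parameter at 43°N:
f = 2Ω sin φ = 2 × 7.29×10⁻⁵ × sin 43° = 9.94×10⁻⁵ s⁻¹
Geostrophic balance rearranged: |∂P/∂n| = f ρ V_g
|∂P/∂n| = 9.94×10⁻⁵ × 1.01 × 45.0 = 4.52×10⁻³ Pa/m

4.52×10⁻³ Pa/m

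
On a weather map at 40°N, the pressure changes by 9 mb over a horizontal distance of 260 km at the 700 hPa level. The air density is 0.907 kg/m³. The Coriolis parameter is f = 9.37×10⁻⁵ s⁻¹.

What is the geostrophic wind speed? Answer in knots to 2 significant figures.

Pressure gradient: |∂P/∂n| = 900 Pa / 260000 m = 3.46×10⁻³ Pa/m
Geostrophic balance (pressure-gradient force = Coriolis force):
V_g = (1/(fρ)) |∂P/∂n| = 3.46×10⁻³ / (9.37×10⁻⁵ × 0.907) = 40.7 m/s
Converting: 40.7 m/s × 1.944 = 79 knots

79 knots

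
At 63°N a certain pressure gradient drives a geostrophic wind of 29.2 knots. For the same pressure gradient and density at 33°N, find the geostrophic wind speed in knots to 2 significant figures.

48 knots

With the same pressure gradient and density, V_g ∝ 1/f ∝ 1/sin φ.
V₂ = V₁ · sin φ₁ / sin φ₂ = 29.2 × sin 63° / sin 33°
V₂ = 29.2 × 0.8910/0.5446 = 48 knots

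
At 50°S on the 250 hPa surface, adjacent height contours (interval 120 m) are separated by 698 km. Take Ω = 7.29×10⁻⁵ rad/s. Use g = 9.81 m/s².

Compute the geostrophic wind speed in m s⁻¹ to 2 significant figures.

Coriolis parameter at 50°S:
f = 2Ω sin φ = 2 × 7.29×10⁻⁵ × sin 50° = 1.12×10⁻⁴ s⁻¹
Height gradient: |∂Z/∂n| = 120 m / 698000 m = 1.72×10⁻⁴
On a pressure surface, geostrophic balance gives V_g = (g/f)|∂Z/∂n|:
V_g = 9.81 × 1.72×10⁻⁴ / 1.12×10⁻⁴ = 15.1 m/s

15 m s⁻¹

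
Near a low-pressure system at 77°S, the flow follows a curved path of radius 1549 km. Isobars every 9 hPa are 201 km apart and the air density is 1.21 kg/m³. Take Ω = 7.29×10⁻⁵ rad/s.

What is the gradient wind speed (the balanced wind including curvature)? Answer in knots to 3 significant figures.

45.7 knots

Coriolis parameter at 77°S:
f = 2Ω sin φ = 2 × 7.29×10⁻⁵ × sin 77° = 1.42×10⁻⁴ s⁻¹
Pressure gradient: |∂P/∂n| = 900 Pa / 201000 m = 4.48×10⁻³ Pa/m
Geostrophic speed: V_g = |∂P/∂n|/(fρ) = 4.48×10⁻³/(1.42×10⁻⁴ × 1.21) = 26.0 m/s
Around a low, centrifugal force acts outward with Coriolis, so pressure-gradient force balances both:
(1/ρ)|∂P/∂n| = fV + V²/R  →  V² + fR·V − fR·V_g = 0
With fR = 1.42×10⁻⁴ × 1549×10³ m = 220 m/s:
V = [−fR + √((fR)² + 4 fR V_g)]/2 = [−220 + √(220² + 4×220×26)]/2 = 23.5 m/s
Subgeostrophic (V < V_g = 26 m/s), as expected around a low.
Converting: 23.5 m/s × 1.944 = 45.7 knots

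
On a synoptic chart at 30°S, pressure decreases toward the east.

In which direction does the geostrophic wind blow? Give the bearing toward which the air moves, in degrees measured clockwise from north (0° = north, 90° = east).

000°

The pressure-gradient force points toward the east (bearing 090°).
Geostrophic balance: in the Southern Hemisphere the Coriolis force deflects motion to the left, so the geostrophic wind blows 90° to the left of the pressure-gradient force (low pressure on the right).
Rotating 090° by 90° counterclockwise gives 000° — the wind blows toward the north.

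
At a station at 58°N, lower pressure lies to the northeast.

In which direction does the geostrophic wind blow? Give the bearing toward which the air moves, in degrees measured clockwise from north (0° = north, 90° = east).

The pressure-gradient force points toward the northeast (bearing 045°).
Geostrophic balance: in the Northern Hemisphere the Coriolis force deflects motion to the right, so the geostrophic wind blows 90° to the right of the pressure-gradient force (low pressure on the left).
Rotating 045° by 90° clockwise gives 135° — the wind blows toward the southeast.

135°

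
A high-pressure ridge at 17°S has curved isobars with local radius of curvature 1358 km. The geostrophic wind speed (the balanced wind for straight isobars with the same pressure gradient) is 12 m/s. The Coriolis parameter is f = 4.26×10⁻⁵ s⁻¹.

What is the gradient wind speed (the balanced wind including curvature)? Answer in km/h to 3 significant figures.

Around a high, pressure-gradient force acts outward with centrifugal, so Coriolis balances both:
fV = (1/ρ)|∂P/∂n| + V²/R  →  V² − fR·V + fR·V_g = 0
With fR = 4.26×10⁻⁵ × 1358×10³ m = 57.9 m/s:
V = [fR − √((fR)² − 4 fR V_g)]/2 = [57.9 − √(57.9² − 4×57.9×12)]/2 = 17 m/s
Supergeostrophic (V > V_g = 12 m/s), as expected around a high.
Converting: 17 m/s × 3.6 = 61.2 km/h

61.2 km/h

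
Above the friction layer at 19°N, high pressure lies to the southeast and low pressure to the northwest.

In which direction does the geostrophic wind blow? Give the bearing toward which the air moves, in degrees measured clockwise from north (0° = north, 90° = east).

045°

The pressure-gradient force points toward the northwest (bearing 315°).
Geostrophic balance: in the Northern Hemisphere the Coriolis force deflects motion to the right, so the geostrophic wind blows 90° to the right of the pressure-gradient force (low pressure on the left).
Rotating 315° by 90° clockwise gives 045° — the wind blows toward the northeast.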